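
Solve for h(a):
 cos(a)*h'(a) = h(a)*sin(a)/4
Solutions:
 h(a) = C1/cos(a)^(1/4)


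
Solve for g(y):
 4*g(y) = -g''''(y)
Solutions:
 g(y) = (C1*sin(y) + C2*cos(y))*exp(-y) + (C3*sin(y) + C4*cos(y))*exp(y)


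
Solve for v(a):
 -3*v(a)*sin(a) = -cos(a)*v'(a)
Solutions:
 v(a) = C1/cos(a)^3


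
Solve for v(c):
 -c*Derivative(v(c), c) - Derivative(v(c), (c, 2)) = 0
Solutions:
 v(c) = C1 + C2*erf(sqrt(2)*c/2)


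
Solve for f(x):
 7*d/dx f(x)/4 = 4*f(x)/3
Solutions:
 f(x) = C1*exp(16*x/21)


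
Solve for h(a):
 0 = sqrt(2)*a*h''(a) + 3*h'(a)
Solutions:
 h(a) = C1 + C2*a^(1 - 3*sqrt(2)/2)


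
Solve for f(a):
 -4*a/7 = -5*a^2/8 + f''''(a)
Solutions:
 f(a) = C1 + C2*a + C3*a^2 + C4*a^3 + a^6/576 - a^5/210


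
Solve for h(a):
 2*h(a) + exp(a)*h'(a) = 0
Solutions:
 h(a) = C1*exp(2*exp(-a))


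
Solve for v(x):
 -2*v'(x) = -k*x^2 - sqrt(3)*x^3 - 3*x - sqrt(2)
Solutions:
 v(x) = C1 + k*x^3/6 + sqrt(3)*x^4/8 + 3*x^2/4 + sqrt(2)*x/2


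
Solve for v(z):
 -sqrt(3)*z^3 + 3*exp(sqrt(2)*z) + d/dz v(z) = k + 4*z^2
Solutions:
 v(z) = C1 + k*z + sqrt(3)*z^4/4 + 4*z^3/3 - 3*sqrt(2)*exp(sqrt(2)*z)/2


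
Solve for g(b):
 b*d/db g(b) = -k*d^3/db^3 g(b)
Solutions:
 g(b) = C1 + Integral(C2*airyai(b*(-1/k)^(1/3)) + C3*airybi(b*(-1/k)^(1/3)), b)


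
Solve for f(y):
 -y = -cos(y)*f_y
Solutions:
 f(y) = C1 + Integral(y/cos(y), y)


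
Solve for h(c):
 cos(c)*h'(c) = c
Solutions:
 h(c) = C1 + Integral(c/cos(c), c)


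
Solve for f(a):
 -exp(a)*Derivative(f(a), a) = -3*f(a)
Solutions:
 f(a) = C1*exp(-3*exp(-a))


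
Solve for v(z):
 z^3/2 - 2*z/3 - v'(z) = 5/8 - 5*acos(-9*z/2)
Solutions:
 v(z) = C1 + z^4/8 - z^2/3 + 5*z*acos(-9*z/2) - 5*z/8 + 5*sqrt(4 - 81*z^2)/9


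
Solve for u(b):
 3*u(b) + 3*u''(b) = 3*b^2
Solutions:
 u(b) = C1*sin(b) + C2*cos(b) + b^2 - 2


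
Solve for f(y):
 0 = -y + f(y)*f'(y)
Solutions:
 f(y) = -sqrt(C1 + y^2)
 f(y) = sqrt(C1 + y^2)


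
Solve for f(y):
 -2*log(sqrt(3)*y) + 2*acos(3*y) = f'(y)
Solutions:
 f(y) = C1 - 2*y*log(y) + 2*y*acos(3*y) - y*log(3) + 2*y - 2*sqrt(1 - 9*y^2)/3


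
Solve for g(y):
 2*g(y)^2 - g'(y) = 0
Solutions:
 g(y) = -1/(C1 + 2*y)


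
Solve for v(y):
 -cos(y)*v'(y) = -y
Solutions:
 v(y) = C1 + Integral(y/cos(y), y)


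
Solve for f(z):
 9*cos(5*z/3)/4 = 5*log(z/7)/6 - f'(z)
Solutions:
 f(z) = C1 + 5*z*log(z)/6 - 5*z*log(7)/6 - 5*z/6 - 27*sin(5*z/3)/20


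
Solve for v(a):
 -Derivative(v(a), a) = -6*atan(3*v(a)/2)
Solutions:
 Integral(1/atan(3*_y/2), (_y, v(a))) = C1 + 6*a


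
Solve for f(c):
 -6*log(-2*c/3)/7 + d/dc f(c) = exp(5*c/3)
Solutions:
 f(c) = C1 + 6*c*log(-c)/7 + 6*c*(-log(3) - 1 + log(2))/7 + 3*exp(5*c/3)/5


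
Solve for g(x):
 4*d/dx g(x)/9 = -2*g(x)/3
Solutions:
 g(x) = C1*exp(-3*x/2)


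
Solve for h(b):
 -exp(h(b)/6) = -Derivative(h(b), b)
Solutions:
 h(b) = 6*log(-1/(C1 + b)) + 6*log(6)


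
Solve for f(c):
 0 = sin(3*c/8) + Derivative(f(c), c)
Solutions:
 f(c) = C1 + 8*cos(3*c/8)/3


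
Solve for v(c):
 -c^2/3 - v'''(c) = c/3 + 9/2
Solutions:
 v(c) = C1 + C2*c + C3*c^2 - c^5/180 - c^4/72 - 3*c^3/4


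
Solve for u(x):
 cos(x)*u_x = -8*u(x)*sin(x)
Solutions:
 u(x) = C1*cos(x)^8


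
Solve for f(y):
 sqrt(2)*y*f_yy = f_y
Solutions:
 f(y) = C1 + C2*y^(sqrt(2)/2 + 1)


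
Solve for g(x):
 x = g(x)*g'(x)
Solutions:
 g(x) = -sqrt(C1 + x^2)
 g(x) = sqrt(C1 + x^2)


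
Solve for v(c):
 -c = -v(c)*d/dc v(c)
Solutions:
 v(c) = -sqrt(C1 + c^2)
 v(c) = sqrt(C1 + c^2)


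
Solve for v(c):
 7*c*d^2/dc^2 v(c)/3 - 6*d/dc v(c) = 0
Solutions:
 v(c) = C1 + C2*c^(25/7)


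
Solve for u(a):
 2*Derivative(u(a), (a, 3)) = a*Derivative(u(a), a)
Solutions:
 u(a) = C1 + Integral(C2*airyai(2^(2/3)*a/2) + C3*airybi(2^(2/3)*a/2), a)


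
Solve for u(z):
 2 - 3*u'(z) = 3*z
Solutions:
 u(z) = C1 - z^2/2 + 2*z/3


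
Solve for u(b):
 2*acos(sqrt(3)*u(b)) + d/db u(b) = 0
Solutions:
 Integral(1/acos(sqrt(3)*_y), (_y, u(b))) = C1 - 2*b


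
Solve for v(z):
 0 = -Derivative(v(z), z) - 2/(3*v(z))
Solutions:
 v(z) = -sqrt(C1 - 12*z)/3
 v(z) = sqrt(C1 - 12*z)/3


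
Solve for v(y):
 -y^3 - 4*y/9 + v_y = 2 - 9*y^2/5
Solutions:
 v(y) = C1 + y^4/4 - 3*y^3/5 + 2*y^2/9 + 2*y


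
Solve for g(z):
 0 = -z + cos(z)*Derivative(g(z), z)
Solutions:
 g(z) = C1 + Integral(z/cos(z), z)


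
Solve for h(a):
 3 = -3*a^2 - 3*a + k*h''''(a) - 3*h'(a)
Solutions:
 h(a) = C1 + C2*exp(3^(1/3)*a*(1/k)^(1/3)) + C3*exp(a*(-3^(1/3) + 3^(5/6)*I)*(1/k)^(1/3)/2) + C4*exp(-a*(3^(1/3) + 3^(5/6)*I)*(1/k)^(1/3)/2) - a^3/3 - a^2/2 - a


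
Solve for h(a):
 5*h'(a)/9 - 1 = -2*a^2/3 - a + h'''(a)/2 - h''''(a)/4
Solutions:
 h(a) = C1 + C2*exp(a*(2*2^(2/3)/(sqrt(105) + 11)^(1/3) + 2^(1/3)*(sqrt(105) + 11)^(1/3) + 4)/6)*sin(2^(1/3)*sqrt(3)*a*(-(sqrt(105) + 11)^(1/3) + 2*2^(1/3)/(sqrt(105) + 11)^(1/3))/6) + C3*exp(a*(2*2^(2/3)/(sqrt(105) + 11)^(1/3) + 2^(1/3)*(sqrt(105) + 11)^(1/3) + 4)/6)*cos(2^(1/3)*sqrt(3)*a*(-(sqrt(105) + 11)^(1/3) + 2*2^(1/3)/(sqrt(105) + 11)^(1/3))/6) + C4*exp(a*(-2^(1/3)*(sqrt(105) + 11)^(1/3) - 2*2^(2/3)/(sqrt(105) + 11)^(1/3) + 2)/3) - 2*a^3/5 - 9*a^2/10 - 9*a/25


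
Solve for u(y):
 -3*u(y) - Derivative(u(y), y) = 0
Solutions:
 u(y) = C1*exp(-3*y)


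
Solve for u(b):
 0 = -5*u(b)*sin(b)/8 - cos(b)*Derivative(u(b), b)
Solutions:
 u(b) = C1*cos(b)^(5/8)


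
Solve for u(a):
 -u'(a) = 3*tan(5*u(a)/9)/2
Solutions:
 u(a) = -9*asin(C1*exp(-5*a/6))/5 + 9*pi/5
 u(a) = 9*asin(C1*exp(-5*a/6))/5


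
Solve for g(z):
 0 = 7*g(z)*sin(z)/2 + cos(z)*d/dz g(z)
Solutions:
 g(z) = C1*cos(z)^(7/2)


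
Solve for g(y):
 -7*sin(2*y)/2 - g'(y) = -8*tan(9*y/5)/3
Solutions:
 g(y) = C1 - 40*log(cos(9*y/5))/27 + 7*cos(2*y)/4


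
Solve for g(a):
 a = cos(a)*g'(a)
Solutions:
 g(a) = C1 + Integral(a/cos(a), a)


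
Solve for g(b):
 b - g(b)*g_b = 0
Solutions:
 g(b) = -sqrt(C1 + b^2)
 g(b) = sqrt(C1 + b^2)


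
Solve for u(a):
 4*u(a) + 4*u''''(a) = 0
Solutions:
 u(a) = (C1*sin(sqrt(2)*a/2) + C2*cos(sqrt(2)*a/2))*exp(-sqrt(2)*a/2) + (C3*sin(sqrt(2)*a/2) + C4*cos(sqrt(2)*a/2))*exp(sqrt(2)*a/2)


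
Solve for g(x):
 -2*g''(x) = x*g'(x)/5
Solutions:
 g(x) = C1 + C2*erf(sqrt(5)*x/10)


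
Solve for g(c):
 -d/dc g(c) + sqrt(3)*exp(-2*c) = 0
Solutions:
 g(c) = C1 - sqrt(3)*exp(-2*c)/2


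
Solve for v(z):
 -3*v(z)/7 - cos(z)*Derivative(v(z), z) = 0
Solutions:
 v(z) = C1*(sin(z) - 1)^(3/14)/(sin(z) + 1)^(3/14)


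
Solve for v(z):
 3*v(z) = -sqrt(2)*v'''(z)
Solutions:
 v(z) = C3*exp(-2^(5/6)*3^(1/3)*z/2) + (C1*sin(6^(5/6)*z/4) + C2*cos(6^(5/6)*z/4))*exp(2^(5/6)*3^(1/3)*z/4)


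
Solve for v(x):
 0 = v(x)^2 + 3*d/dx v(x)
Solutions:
 v(x) = 3/(C1 + x)


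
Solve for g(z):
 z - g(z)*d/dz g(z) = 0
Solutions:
 g(z) = -sqrt(C1 + z^2)
 g(z) = sqrt(C1 + z^2)


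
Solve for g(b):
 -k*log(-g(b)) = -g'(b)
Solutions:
 -li(-g(b)) = C1 + b*k


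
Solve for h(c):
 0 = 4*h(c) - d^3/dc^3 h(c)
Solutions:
 h(c) = C3*exp(2^(2/3)*c) + (C1*sin(2^(2/3)*sqrt(3)*c/2) + C2*cos(2^(2/3)*sqrt(3)*c/2))*exp(-2^(2/3)*c/2)


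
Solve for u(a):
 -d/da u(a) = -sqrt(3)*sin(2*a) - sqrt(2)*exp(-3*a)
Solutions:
 u(a) = C1 - sqrt(3)*cos(2*a)/2 - sqrt(2)*exp(-3*a)/3


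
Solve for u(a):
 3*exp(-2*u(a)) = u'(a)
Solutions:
 u(a) = log(-sqrt(C1 + 6*a))
 u(a) = log(C1 + 6*a)/2


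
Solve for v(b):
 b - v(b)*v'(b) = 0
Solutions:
 v(b) = -sqrt(C1 + b^2)
 v(b) = sqrt(C1 + b^2)


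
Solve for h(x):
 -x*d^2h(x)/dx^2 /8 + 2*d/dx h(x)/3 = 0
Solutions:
 h(x) = C1 + C2*x^(19/3)


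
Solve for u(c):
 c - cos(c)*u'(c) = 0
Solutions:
 u(c) = C1 + Integral(c/cos(c), c)


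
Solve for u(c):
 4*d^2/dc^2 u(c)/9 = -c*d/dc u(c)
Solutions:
 u(c) = C1 + C2*erf(3*sqrt(2)*c/4)


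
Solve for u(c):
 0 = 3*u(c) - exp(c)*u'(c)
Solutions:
 u(c) = C1*exp(-3*exp(-c))


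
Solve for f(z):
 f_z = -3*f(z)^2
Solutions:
 f(z) = 1/(C1 + 3*z)


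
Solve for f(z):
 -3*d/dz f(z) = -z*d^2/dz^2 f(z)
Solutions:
 f(z) = C1 + C2*z^4


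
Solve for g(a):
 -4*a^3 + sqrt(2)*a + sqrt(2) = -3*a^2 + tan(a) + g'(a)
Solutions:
 g(a) = C1 - a^4 + a^3 + sqrt(2)*a^2/2 + sqrt(2)*a + log(cos(a))


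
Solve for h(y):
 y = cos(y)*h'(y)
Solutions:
 h(y) = C1 + Integral(y/cos(y), y)


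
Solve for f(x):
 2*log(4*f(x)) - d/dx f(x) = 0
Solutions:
 -Integral(1/(log(_y) + 2*log(2)), (_y, f(x)))/2 = C1 - x


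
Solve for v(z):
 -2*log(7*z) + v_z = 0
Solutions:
 v(z) = C1 + 2*z*log(z) - 2*z + z*log(49)


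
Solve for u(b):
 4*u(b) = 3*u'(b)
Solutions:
 u(b) = C1*exp(4*b/3)


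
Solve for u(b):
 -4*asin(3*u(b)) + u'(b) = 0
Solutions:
 Integral(1/asin(3*_y), (_y, u(b))) = C1 + 4*b


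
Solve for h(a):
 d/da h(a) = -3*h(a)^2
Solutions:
 h(a) = 1/(C1 + 3*a)


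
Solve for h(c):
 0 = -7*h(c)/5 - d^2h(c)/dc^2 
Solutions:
 h(c) = C1*sin(sqrt(35)*c/5) + C2*cos(sqrt(35)*c/5)


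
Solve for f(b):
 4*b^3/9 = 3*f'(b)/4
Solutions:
 f(b) = C1 + 4*b^4/27


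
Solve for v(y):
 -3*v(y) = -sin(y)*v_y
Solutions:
 v(y) = C1*(cos(y) - 1)^(3/2)/(cos(y) + 1)^(3/2)


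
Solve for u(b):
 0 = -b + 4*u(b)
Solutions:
 u(b) = b/4


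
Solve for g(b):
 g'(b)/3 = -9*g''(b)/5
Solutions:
 g(b) = C1 + C2*exp(-5*b/27)


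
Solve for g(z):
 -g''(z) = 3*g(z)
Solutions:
 g(z) = C1*sin(sqrt(3)*z) + C2*cos(sqrt(3)*z)


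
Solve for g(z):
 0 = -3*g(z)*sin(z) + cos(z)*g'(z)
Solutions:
 g(z) = C1/cos(z)^3


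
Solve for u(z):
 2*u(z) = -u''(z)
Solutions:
 u(z) = C1*sin(sqrt(2)*z) + C2*cos(sqrt(2)*z)


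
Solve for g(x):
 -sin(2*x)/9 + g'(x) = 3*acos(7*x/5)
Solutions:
 g(x) = C1 + 3*x*acos(7*x/5) - 3*sqrt(25 - 49*x^2)/7 - cos(2*x)/18


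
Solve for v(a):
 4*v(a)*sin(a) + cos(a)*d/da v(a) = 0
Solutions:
 v(a) = C1*cos(a)^4


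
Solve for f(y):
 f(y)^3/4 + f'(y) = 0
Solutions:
 f(y) = -sqrt(2)*sqrt(-1/(C1 - y))
 f(y) = sqrt(2)*sqrt(-1/(C1 - y))


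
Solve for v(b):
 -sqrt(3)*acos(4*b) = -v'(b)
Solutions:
 v(b) = C1 + sqrt(3)*(b*acos(4*b) - sqrt(1 - 16*b^2)/4)


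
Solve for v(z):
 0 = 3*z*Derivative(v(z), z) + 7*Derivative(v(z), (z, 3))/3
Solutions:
 v(z) = C1 + Integral(C2*airyai(-21^(2/3)*z/7) + C3*airybi(-21^(2/3)*z/7), z)


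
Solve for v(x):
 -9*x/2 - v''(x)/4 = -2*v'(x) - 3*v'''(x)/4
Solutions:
 v(x) = C1 + 9*x^2/8 + 9*x/32 + (C2*sin(sqrt(95)*x/6) + C3*cos(sqrt(95)*x/6))*exp(x/6)


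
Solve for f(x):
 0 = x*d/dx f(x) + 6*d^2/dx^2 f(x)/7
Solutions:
 f(x) = C1 + C2*erf(sqrt(21)*x/6)


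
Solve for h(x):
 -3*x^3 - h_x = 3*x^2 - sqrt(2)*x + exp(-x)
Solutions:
 h(x) = C1 - 3*x^4/4 - x^3 + sqrt(2)*x^2/2 + exp(-x)


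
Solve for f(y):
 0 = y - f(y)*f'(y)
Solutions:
 f(y) = -sqrt(C1 + y^2)
 f(y) = sqrt(C1 + y^2)


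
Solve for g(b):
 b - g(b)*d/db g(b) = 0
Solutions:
 g(b) = -sqrt(C1 + b^2)
 g(b) = sqrt(C1 + b^2)


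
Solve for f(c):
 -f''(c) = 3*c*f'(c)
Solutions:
 f(c) = C1 + C2*erf(sqrt(6)*c/2)


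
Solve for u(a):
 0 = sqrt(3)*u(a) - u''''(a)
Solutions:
 u(a) = C1*exp(-3^(1/8)*a) + C2*exp(3^(1/8)*a) + C3*sin(3^(1/8)*a) + C4*cos(3^(1/8)*a)


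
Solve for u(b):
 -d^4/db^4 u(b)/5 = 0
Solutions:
 u(b) = C1 + C2*b + C3*b^2 + C4*b^3


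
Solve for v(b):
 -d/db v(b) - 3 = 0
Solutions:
 v(b) = C1 - 3*b


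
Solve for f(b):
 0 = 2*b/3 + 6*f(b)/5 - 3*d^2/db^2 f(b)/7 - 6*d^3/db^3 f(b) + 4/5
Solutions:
 f(b) = C1*exp(-b*(5*5^(1/3)/(42*sqrt(777714) + 37039)^(1/3) + 10 + 5^(2/3)*(42*sqrt(777714) + 37039)^(1/3))/420)*sin(sqrt(3)*5^(1/3)*b*(-5^(1/3)*(42*sqrt(777714) + 37039)^(1/3) + 5/(42*sqrt(777714) + 37039)^(1/3))/420) + C2*exp(-b*(5*5^(1/3)/(42*sqrt(777714) + 37039)^(1/3) + 10 + 5^(2/3)*(42*sqrt(777714) + 37039)^(1/3))/420)*cos(sqrt(3)*5^(1/3)*b*(-5^(1/3)*(42*sqrt(777714) + 37039)^(1/3) + 5/(42*sqrt(777714) + 37039)^(1/3))/420) + C3*exp(b*(-5 + 5*5^(1/3)/(42*sqrt(777714) + 37039)^(1/3) + 5^(2/3)*(42*sqrt(777714) + 37039)^(1/3))/210) - 5*b/9 - 2/3


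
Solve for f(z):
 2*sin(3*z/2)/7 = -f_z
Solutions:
 f(z) = C1 + 4*cos(3*z/2)/21


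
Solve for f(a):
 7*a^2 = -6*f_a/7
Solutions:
 f(a) = C1 - 49*a^3/18


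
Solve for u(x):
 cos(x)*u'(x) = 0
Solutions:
 u(x) = C1


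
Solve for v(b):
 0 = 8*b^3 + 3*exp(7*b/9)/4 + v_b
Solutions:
 v(b) = C1 - 2*b^4 - 27*exp(7*b/9)/28


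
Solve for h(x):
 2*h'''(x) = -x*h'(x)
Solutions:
 h(x) = C1 + Integral(C2*airyai(-2^(2/3)*x/2) + C3*airybi(-2^(2/3)*x/2), x)


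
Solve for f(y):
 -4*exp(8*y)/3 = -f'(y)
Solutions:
 f(y) = C1 + exp(8*y)/6


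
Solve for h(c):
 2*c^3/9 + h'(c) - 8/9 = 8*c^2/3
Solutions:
 h(c) = C1 - c^4/18 + 8*c^3/9 + 8*c/9


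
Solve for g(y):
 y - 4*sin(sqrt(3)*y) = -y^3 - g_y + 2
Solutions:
 g(y) = C1 - y^4/4 - y^2/2 + 2*y - 4*sqrt(3)*cos(sqrt(3)*y)/3


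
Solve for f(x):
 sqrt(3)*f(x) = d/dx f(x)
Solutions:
 f(x) = C1*exp(sqrt(3)*x)


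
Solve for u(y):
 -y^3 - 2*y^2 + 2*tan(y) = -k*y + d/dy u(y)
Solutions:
 u(y) = C1 + k*y^2/2 - y^4/4 - 2*y^3/3 - 2*log(cos(y))


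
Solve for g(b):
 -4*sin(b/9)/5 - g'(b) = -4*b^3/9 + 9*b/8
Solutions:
 g(b) = C1 + b^4/9 - 9*b^2/16 + 36*cos(b/9)/5


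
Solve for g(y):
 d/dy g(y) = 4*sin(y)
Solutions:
 g(y) = C1 - 4*cos(y)


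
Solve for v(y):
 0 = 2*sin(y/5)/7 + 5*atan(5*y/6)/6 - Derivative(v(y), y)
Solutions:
 v(y) = C1 + 5*y*atan(5*y/6)/6 - log(25*y^2 + 36)/2 - 10*cos(y/5)/7


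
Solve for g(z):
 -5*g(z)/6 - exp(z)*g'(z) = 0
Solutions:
 g(z) = C1*exp(5*exp(-z)/6)


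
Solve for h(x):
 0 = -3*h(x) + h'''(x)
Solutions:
 h(x) = C3*exp(3^(1/3)*x) + (C1*sin(3^(5/6)*x/2) + C2*cos(3^(5/6)*x/2))*exp(-3^(1/3)*x/2)


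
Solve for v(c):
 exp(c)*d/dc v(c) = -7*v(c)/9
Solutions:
 v(c) = C1*exp(7*exp(-c)/9)


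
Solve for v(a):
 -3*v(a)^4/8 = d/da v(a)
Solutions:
 v(a) = (-3^(2/3)/3 - 3^(1/6)*I)*(1/(C1 + 3*a))^(1/3)
 v(a) = (-3^(2/3)/3 + 3^(1/6)*I)*(1/(C1 + 3*a))^(1/3)
 v(a) = 2*(1/(C1 + 9*a))^(1/3)


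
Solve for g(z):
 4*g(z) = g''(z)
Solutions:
 g(z) = C1*exp(-2*z) + C2*exp(2*z)


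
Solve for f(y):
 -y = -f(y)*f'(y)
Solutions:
 f(y) = -sqrt(C1 + y^2)
 f(y) = sqrt(C1 + y^2)


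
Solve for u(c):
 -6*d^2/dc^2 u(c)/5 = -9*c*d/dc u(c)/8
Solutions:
 u(c) = C1 + C2*erfi(sqrt(30)*c/8)


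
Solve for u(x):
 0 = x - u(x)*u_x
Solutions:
 u(x) = -sqrt(C1 + x^2)
 u(x) = sqrt(C1 + x^2)


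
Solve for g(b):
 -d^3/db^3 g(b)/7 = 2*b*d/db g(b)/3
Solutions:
 g(b) = C1 + Integral(C2*airyai(-14^(1/3)*3^(2/3)*b/3) + C3*airybi(-14^(1/3)*3^(2/3)*b/3), b)


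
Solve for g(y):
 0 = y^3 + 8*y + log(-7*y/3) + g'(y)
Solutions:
 g(y) = C1 - y^4/4 - 4*y^2 - y*log(-y) + y*(-log(7) + 1 + log(3))


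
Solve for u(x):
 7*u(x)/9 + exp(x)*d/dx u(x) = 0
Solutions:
 u(x) = C1*exp(7*exp(-x)/9)


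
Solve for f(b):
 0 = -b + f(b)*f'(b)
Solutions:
 f(b) = -sqrt(C1 + b^2)
 f(b) = sqrt(C1 + b^2)


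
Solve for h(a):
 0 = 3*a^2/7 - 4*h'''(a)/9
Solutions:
 h(a) = C1 + C2*a + C3*a^2 + 9*a^5/560


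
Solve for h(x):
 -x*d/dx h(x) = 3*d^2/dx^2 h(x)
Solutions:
 h(x) = C1 + C2*erf(sqrt(6)*x/6)


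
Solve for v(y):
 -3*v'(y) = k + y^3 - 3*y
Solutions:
 v(y) = C1 - k*y/3 - y^4/12 + y^2/2


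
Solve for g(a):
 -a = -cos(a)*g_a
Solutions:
 g(a) = C1 + Integral(a/cos(a), a)


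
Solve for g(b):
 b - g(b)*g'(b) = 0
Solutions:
 g(b) = -sqrt(C1 + b^2)
 g(b) = sqrt(C1 + b^2)


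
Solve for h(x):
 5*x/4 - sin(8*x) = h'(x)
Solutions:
 h(x) = C1 + 5*x^2/8 + cos(8*x)/8


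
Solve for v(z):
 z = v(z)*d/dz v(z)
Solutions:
 v(z) = -sqrt(C1 + z^2)
 v(z) = sqrt(C1 + z^2)


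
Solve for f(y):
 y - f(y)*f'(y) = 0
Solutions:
 f(y) = -sqrt(C1 + y^2)
 f(y) = sqrt(C1 + y^2)


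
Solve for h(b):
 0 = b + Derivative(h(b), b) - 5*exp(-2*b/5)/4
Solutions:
 h(b) = C1 - b^2/2 - 25*exp(-2*b/5)/8


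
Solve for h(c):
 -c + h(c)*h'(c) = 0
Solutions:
 h(c) = -sqrt(C1 + c^2)
 h(c) = sqrt(C1 + c^2)


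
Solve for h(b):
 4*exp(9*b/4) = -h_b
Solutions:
 h(b) = C1 - 16*exp(9*b/4)/9


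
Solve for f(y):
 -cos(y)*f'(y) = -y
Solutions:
 f(y) = C1 + Integral(y/cos(y), y)


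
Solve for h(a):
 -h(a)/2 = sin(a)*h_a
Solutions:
 h(a) = C1*(cos(a) + 1)^(1/4)/(cos(a) - 1)^(1/4)


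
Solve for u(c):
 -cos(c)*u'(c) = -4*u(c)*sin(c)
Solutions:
 u(c) = C1/cos(c)^4


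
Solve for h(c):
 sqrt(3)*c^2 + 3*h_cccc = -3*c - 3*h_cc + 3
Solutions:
 h(c) = C1 + C2*c + C3*sin(c) + C4*cos(c) - sqrt(3)*c^4/36 - c^3/6 + c^2*(3 + 2*sqrt(3))/6


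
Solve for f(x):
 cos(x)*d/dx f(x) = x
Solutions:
 f(x) = C1 + Integral(x/cos(x), x)


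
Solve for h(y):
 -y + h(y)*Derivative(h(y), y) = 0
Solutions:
 h(y) = -sqrt(C1 + y^2)
 h(y) = sqrt(C1 + y^2)


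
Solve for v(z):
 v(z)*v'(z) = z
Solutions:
 v(z) = -sqrt(C1 + z^2)
 v(z) = sqrt(C1 + z^2)


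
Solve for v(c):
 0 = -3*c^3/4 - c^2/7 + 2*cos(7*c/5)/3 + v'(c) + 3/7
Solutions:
 v(c) = C1 + 3*c^4/16 + c^3/21 - 3*c/7 - 10*sin(7*c/5)/21


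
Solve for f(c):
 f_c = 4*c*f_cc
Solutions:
 f(c) = C1 + C2*c^(5/4)


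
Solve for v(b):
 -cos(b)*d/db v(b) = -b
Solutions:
 v(b) = C1 + Integral(b/cos(b), b)


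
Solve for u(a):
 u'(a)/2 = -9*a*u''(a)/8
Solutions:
 u(a) = C1 + C2*a^(5/9)


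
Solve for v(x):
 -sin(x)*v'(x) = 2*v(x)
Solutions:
 v(x) = C1*(cos(x) + 1)/(cos(x) - 1)


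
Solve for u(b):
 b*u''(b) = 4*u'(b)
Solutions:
 u(b) = C1 + C2*b^5


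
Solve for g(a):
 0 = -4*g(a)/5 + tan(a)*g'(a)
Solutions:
 g(a) = C1*sin(a)^(4/5)


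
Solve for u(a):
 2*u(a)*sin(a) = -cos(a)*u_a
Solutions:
 u(a) = C1*cos(a)^2


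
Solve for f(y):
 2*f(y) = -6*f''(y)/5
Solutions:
 f(y) = C1*sin(sqrt(15)*y/3) + C2*cos(sqrt(15)*y/3)


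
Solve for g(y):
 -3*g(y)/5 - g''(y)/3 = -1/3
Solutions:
 g(y) = C1*sin(3*sqrt(5)*y/5) + C2*cos(3*sqrt(5)*y/5) + 5/9


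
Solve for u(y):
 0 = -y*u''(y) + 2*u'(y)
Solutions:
 u(y) = C1 + C2*y^3


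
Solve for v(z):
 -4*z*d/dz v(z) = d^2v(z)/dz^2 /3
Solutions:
 v(z) = C1 + C2*erf(sqrt(6)*z)


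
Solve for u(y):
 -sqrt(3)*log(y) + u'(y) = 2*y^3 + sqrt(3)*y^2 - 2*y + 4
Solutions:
 u(y) = C1 + y^4/2 + sqrt(3)*y^3/3 - y^2 + sqrt(3)*y*log(y) - sqrt(3)*y + 4*y


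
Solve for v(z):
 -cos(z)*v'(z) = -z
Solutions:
 v(z) = C1 + Integral(z/cos(z), z)


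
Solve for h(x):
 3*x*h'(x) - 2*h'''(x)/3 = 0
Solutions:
 h(x) = C1 + Integral(C2*airyai(6^(2/3)*x/2) + C3*airybi(6^(2/3)*x/2), x)


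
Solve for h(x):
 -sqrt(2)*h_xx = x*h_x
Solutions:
 h(x) = C1 + C2*erf(2^(1/4)*x/2)


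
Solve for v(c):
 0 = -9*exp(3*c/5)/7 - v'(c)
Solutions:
 v(c) = C1 - 15*exp(3*c/5)/7


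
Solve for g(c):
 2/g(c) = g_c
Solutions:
 g(c) = -sqrt(C1 + 4*c)
 g(c) = sqrt(C1 + 4*c)


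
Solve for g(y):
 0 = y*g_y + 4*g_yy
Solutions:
 g(y) = C1 + C2*erf(sqrt(2)*y/4)


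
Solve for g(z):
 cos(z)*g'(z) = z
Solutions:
 g(z) = C1 + Integral(z/cos(z), z)


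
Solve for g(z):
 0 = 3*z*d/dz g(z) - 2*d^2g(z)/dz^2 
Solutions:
 g(z) = C1 + C2*erfi(sqrt(3)*z/2)


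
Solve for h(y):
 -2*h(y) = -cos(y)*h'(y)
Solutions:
 h(y) = C1*(sin(y) + 1)/(sin(y) - 1)


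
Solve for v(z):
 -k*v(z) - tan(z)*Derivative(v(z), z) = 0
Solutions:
 v(z) = C1*exp(-k*log(sin(z)))


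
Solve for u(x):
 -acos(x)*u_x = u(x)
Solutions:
 u(x) = C1*exp(-Integral(1/acos(x), x))


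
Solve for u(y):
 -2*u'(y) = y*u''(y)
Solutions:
 u(y) = C1 + C2/y


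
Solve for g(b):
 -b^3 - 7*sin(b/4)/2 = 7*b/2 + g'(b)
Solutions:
 g(b) = C1 - b^4/4 - 7*b^2/4 + 14*cos(b/4)


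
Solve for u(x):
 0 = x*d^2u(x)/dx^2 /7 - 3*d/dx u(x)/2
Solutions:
 u(x) = C1 + C2*x^(23/2)


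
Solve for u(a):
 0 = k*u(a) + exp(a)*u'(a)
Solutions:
 u(a) = C1*exp(k*exp(-a))


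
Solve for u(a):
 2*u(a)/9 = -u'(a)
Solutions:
 u(a) = C1*exp(-2*a/9)


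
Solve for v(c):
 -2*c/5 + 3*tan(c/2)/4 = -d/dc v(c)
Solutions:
 v(c) = C1 + c^2/5 + 3*log(cos(c/2))/2


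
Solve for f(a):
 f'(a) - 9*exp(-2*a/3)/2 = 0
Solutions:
 f(a) = C1 - 27*exp(-2*a/3)/4


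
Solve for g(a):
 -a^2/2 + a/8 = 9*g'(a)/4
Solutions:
 g(a) = C1 - 2*a^3/27 + a^2/36


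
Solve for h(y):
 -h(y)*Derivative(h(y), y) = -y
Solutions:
 h(y) = -sqrt(C1 + y^2)
 h(y) = sqrt(C1 + y^2)


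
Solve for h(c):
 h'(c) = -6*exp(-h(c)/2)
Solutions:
 h(c) = 2*log(C1 - 3*c)


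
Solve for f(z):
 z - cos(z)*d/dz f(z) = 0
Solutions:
 f(z) = C1 + Integral(z/cos(z), z)


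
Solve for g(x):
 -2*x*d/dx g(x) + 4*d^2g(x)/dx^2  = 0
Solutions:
 g(x) = C1 + C2*erfi(x/2)


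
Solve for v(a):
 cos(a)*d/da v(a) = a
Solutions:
 v(a) = C1 + Integral(a/cos(a), a)


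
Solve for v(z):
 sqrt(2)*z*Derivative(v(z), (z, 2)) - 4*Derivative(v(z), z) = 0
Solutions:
 v(z) = C1 + C2*z^(1 + 2*sqrt(2))


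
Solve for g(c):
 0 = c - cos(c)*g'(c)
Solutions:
 g(c) = C1 + Integral(c/cos(c), c)


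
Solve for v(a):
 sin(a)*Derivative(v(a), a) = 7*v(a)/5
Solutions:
 v(a) = C1*(cos(a) - 1)^(7/10)/(cos(a) + 1)^(7/10)


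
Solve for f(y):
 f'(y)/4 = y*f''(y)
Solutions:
 f(y) = C1 + C2*y^(5/4)


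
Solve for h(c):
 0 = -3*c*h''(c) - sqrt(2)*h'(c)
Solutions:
 h(c) = C1 + C2*c^(1 - sqrt(2)/3)


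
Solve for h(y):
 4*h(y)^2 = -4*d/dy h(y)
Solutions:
 h(y) = 1/(C1 + y)


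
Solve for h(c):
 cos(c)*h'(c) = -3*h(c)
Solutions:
 h(c) = C1*(sin(c) - 1)^(3/2)/(sin(c) + 1)^(3/2)


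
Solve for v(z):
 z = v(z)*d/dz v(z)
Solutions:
 v(z) = -sqrt(C1 + z^2)
 v(z) = sqrt(C1 + z^2)


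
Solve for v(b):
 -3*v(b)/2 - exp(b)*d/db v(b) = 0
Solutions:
 v(b) = C1*exp(3*exp(-b)/2)


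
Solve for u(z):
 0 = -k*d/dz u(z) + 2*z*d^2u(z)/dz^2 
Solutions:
 u(z) = C1 + z^(re(k)/2 + 1)*(C2*sin(log(z)*Abs(im(k))/2) + C3*cos(log(z)*im(k)/2))


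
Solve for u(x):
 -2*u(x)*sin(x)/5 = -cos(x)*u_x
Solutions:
 u(x) = C1/cos(x)^(2/5)


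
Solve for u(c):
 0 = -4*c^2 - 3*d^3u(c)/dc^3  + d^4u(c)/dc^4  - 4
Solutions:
 u(c) = C1 + C2*c + C3*c^2 + C4*exp(3*c) - c^5/45 - c^4/27 - 22*c^3/81


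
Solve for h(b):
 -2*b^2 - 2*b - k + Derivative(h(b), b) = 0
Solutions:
 h(b) = C1 + 2*b^3/3 + b^2 + b*k


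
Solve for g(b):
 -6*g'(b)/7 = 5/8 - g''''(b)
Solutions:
 g(b) = C1 + C4*exp(6^(1/3)*7^(2/3)*b/7) - 35*b/48 + (C2*sin(2^(1/3)*3^(5/6)*7^(2/3)*b/14) + C3*cos(2^(1/3)*3^(5/6)*7^(2/3)*b/14))*exp(-6^(1/3)*7^(2/3)*b/14)


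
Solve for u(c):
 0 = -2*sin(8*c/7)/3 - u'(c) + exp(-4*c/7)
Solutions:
 u(c) = C1 + 7*cos(8*c/7)/12 - 7*exp(-4*c/7)/4


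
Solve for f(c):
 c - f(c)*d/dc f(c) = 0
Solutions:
 f(c) = -sqrt(C1 + c^2)
 f(c) = sqrt(C1 + c^2)


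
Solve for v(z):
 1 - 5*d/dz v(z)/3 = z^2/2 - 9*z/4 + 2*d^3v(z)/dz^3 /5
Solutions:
 v(z) = C1 + C2*sin(5*sqrt(6)*z/6) + C3*cos(5*sqrt(6)*z/6) - z^3/10 + 27*z^2/40 + 93*z/125


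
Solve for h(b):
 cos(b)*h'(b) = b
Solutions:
 h(b) = C1 + Integral(b/cos(b), b)


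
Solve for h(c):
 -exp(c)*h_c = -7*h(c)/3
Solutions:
 h(c) = C1*exp(-7*exp(-c)/3)


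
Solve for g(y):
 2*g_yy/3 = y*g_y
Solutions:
 g(y) = C1 + C2*erfi(sqrt(3)*y/2)


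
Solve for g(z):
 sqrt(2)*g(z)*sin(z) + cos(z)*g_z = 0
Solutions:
 g(z) = C1*cos(z)^(sqrt(2))


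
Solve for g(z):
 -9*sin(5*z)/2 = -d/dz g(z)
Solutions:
 g(z) = C1 - 9*cos(5*z)/10


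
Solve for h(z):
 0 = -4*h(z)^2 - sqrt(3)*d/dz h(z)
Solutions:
 h(z) = 3/(C1 + 4*sqrt(3)*z)


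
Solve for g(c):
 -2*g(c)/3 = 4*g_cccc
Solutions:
 g(c) = (C1*sin(2^(1/4)*3^(3/4)*c/6) + C2*cos(2^(1/4)*3^(3/4)*c/6))*exp(-2^(1/4)*3^(3/4)*c/6) + (C3*sin(2^(1/4)*3^(3/4)*c/6) + C4*cos(2^(1/4)*3^(3/4)*c/6))*exp(2^(1/4)*3^(3/4)*c/6)


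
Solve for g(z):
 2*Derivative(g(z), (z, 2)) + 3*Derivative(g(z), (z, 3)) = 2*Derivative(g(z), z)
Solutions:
 g(z) = C1 + C2*exp(z*(-1 + sqrt(7))/3) + C3*exp(-z*(1 + sqrt(7))/3)


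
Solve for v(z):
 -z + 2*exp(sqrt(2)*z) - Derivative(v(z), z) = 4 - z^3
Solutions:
 v(z) = C1 + z^4/4 - z^2/2 - 4*z + sqrt(2)*exp(sqrt(2)*z)


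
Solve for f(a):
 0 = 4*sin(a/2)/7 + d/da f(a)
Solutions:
 f(a) = C1 + 8*cos(a/2)/7


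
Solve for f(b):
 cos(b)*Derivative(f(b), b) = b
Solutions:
 f(b) = C1 + Integral(b/cos(b), b)


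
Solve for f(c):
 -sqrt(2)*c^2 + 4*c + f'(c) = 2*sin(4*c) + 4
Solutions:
 f(c) = C1 + sqrt(2)*c^3/3 - 2*c^2 + 4*c - cos(4*c)/2


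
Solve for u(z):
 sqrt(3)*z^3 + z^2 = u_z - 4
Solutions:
 u(z) = C1 + sqrt(3)*z^4/4 + z^3/3 + 4*z


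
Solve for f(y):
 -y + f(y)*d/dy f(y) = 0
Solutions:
 f(y) = -sqrt(C1 + y^2)
 f(y) = sqrt(C1 + y^2)


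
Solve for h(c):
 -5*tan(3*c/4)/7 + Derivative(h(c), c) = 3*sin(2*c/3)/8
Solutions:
 h(c) = C1 - 20*log(cos(3*c/4))/21 - 9*cos(2*c/3)/16


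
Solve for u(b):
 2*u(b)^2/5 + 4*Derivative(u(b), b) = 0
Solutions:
 u(b) = 10/(C1 + b)


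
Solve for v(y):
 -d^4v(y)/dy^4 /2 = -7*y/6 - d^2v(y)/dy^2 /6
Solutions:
 v(y) = C1 + C2*y + C3*exp(-sqrt(3)*y/3) + C4*exp(sqrt(3)*y/3) - 7*y^3/6


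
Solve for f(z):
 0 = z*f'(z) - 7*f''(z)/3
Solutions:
 f(z) = C1 + C2*erfi(sqrt(42)*z/14)


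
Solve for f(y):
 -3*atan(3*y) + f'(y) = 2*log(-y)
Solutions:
 f(y) = C1 + 2*y*log(-y) + 3*y*atan(3*y) - 2*y - log(9*y^2 + 1)/2


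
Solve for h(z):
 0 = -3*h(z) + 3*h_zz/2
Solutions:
 h(z) = C1*exp(-sqrt(2)*z) + C2*exp(sqrt(2)*z)


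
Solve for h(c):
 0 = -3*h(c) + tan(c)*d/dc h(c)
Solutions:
 h(c) = C1*sin(c)^3


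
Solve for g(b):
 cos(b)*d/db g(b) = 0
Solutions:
 g(b) = C1


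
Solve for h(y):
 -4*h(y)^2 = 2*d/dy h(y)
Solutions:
 h(y) = 1/(C1 + 2*y)


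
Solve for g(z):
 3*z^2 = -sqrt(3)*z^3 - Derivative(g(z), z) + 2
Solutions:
 g(z) = C1 - sqrt(3)*z^4/4 - z^3 + 2*z


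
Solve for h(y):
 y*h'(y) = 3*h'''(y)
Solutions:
 h(y) = C1 + Integral(C2*airyai(3^(2/3)*y/3) + C3*airybi(3^(2/3)*y/3), y)


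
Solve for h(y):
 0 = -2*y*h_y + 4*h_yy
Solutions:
 h(y) = C1 + C2*erfi(y/2)


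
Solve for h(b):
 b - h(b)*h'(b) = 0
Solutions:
 h(b) = -sqrt(C1 + b^2)
 h(b) = sqrt(C1 + b^2)


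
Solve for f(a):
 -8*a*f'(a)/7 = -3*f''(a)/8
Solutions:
 f(a) = C1 + C2*erfi(4*sqrt(42)*a/21)


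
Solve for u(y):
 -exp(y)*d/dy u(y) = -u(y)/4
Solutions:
 u(y) = C1*exp(-exp(-y)/4)


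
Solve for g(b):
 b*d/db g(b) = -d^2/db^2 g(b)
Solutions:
 g(b) = C1 + C2*erf(sqrt(2)*b/2)


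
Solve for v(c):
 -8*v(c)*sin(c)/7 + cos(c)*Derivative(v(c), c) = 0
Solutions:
 v(c) = C1/cos(c)^(8/7)


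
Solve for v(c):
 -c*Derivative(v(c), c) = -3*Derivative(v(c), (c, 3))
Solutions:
 v(c) = C1 + Integral(C2*airyai(3^(2/3)*c/3) + C3*airybi(3^(2/3)*c/3), c)


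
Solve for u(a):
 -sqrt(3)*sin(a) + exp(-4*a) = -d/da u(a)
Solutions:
 u(a) = C1 - sqrt(3)*cos(a) + exp(-4*a)/4


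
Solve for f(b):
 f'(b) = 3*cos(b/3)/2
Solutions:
 f(b) = C1 + 9*sin(b/3)/2


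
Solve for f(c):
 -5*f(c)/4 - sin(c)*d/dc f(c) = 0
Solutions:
 f(c) = C1*(cos(c) + 1)^(5/8)/(cos(c) - 1)^(5/8)


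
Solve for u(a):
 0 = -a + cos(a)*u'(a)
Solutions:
 u(a) = C1 + Integral(a/cos(a), a)


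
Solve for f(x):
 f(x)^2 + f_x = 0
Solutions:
 f(x) = 1/(C1 + x)


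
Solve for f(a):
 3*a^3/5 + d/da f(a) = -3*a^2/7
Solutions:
 f(a) = C1 - 3*a^4/20 - a^3/7


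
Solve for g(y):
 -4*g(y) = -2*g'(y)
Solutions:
 g(y) = C1*exp(2*y)


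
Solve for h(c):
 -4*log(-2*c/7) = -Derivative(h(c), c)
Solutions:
 h(c) = C1 + 4*c*log(-c) + 4*c*(-log(7) - 1 + log(2))


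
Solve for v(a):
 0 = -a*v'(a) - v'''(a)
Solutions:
 v(a) = C1 + Integral(C2*airyai(-a) + C3*airybi(-a), a)


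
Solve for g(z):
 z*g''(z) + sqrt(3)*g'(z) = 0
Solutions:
 g(z) = C1 + C2*z^(1 - sqrt(3))


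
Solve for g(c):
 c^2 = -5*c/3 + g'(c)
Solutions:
 g(c) = C1 + c^3/3 + 5*c^2/6


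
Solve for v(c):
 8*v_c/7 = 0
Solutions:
 v(c) = C1


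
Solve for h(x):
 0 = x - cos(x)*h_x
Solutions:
 h(x) = C1 + Integral(x/cos(x), x)


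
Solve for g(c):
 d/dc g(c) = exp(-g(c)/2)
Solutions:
 g(c) = 2*log(C1 + c/2)


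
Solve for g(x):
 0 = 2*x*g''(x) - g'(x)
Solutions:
 g(x) = C1 + C2*x^(3/2)


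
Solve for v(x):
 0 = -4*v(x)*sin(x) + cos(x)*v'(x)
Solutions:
 v(x) = C1/cos(x)^4


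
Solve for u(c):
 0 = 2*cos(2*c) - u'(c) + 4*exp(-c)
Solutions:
 u(c) = C1 + sin(2*c) - 4*exp(-c)


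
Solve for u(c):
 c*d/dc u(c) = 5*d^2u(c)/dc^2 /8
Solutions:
 u(c) = C1 + C2*erfi(2*sqrt(5)*c/5)


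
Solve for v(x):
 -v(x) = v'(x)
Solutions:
 v(x) = C1*exp(-x)


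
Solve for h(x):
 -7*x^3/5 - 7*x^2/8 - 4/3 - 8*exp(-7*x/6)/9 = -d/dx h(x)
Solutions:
 h(x) = C1 + 7*x^4/20 + 7*x^3/24 + 4*x/3 - 16*exp(-7*x/6)/21


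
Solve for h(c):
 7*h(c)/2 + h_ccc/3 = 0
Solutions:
 h(c) = C3*exp(-2^(2/3)*21^(1/3)*c/2) + (C1*sin(2^(2/3)*3^(5/6)*7^(1/3)*c/4) + C2*cos(2^(2/3)*3^(5/6)*7^(1/3)*c/4))*exp(2^(2/3)*21^(1/3)*c/4)


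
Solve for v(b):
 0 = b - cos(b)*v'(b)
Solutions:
 v(b) = C1 + Integral(b/cos(b), b)


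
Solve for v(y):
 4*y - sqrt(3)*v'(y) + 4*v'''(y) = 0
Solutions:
 v(y) = C1 + C2*exp(-3^(1/4)*y/2) + C3*exp(3^(1/4)*y/2) + 2*sqrt(3)*y^2/3


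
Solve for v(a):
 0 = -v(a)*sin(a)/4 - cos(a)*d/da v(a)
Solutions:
 v(a) = C1*cos(a)^(1/4)


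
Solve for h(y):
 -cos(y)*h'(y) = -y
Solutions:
 h(y) = C1 + Integral(y/cos(y), y)


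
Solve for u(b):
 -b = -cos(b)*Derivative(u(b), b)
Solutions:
 u(b) = C1 + Integral(b/cos(b), b)


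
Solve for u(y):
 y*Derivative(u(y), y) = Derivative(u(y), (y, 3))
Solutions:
 u(y) = C1 + Integral(C2*airyai(y) + C3*airybi(y), y)


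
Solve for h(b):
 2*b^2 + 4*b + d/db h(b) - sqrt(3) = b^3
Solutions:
 h(b) = C1 + b^4/4 - 2*b^3/3 - 2*b^2 + sqrt(3)*b


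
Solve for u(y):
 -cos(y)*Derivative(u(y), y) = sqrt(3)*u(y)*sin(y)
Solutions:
 u(y) = C1*cos(y)^(sqrt(3))


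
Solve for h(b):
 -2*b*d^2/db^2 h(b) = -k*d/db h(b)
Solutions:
 h(b) = C1 + b^(re(k)/2 + 1)*(C2*sin(log(b)*Abs(im(k))/2) + C3*cos(log(b)*im(k)/2))


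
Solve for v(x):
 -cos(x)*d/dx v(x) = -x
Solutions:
 v(x) = C1 + Integral(x/cos(x), x)


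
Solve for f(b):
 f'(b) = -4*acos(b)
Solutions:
 f(b) = C1 - 4*b*acos(b) + 4*sqrt(1 - b^2)


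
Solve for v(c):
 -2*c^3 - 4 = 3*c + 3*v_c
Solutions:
 v(c) = C1 - c^4/6 - c^2/2 - 4*c/3


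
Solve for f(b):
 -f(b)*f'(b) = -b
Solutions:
 f(b) = -sqrt(C1 + b^2)
 f(b) = sqrt(C1 + b^2)


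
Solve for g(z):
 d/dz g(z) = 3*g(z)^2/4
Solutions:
 g(z) = -4/(C1 + 3*z)


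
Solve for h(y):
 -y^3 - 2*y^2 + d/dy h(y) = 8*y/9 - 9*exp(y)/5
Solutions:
 h(y) = C1 + y^4/4 + 2*y^3/3 + 4*y^2/9 - 9*exp(y)/5


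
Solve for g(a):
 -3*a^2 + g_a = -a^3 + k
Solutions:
 g(a) = C1 - a^4/4 + a^3 + a*k


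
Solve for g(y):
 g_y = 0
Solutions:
 g(y) = C1


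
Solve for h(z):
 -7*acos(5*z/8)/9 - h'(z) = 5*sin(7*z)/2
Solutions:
 h(z) = C1 - 7*z*acos(5*z/8)/9 + 7*sqrt(64 - 25*z^2)/45 + 5*cos(7*z)/14


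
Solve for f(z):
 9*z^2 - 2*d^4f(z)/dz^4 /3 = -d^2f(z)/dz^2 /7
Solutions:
 f(z) = C1 + C2*z + C3*exp(-sqrt(42)*z/14) + C4*exp(sqrt(42)*z/14) - 21*z^4/4 - 294*z^2


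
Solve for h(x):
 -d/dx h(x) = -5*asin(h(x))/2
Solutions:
 Integral(1/asin(_y), (_y, h(x))) = C1 + 5*x/2


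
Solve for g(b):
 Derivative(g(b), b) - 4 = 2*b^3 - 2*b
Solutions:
 g(b) = C1 + b^4/2 - b^2 + 4*b


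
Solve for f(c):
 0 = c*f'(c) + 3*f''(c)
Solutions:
 f(c) = C1 + C2*erf(sqrt(6)*c/6)


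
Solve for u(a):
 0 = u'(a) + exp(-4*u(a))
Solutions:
 u(a) = log(-I*(C1 - 4*a)^(1/4))
 u(a) = log(I*(C1 - 4*a)^(1/4))
 u(a) = log(-(C1 - 4*a)^(1/4))
 u(a) = log(C1 - 4*a)/4


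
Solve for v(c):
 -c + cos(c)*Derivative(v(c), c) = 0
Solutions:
 v(c) = C1 + Integral(c/cos(c), c)


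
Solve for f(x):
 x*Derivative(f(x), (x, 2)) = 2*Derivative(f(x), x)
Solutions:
 f(x) = C1 + C2*x^3


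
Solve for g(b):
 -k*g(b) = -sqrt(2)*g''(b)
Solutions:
 g(b) = C1*exp(-2^(3/4)*b*sqrt(k)/2) + C2*exp(2^(3/4)*b*sqrt(k)/2)


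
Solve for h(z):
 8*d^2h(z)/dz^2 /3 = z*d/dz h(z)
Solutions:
 h(z) = C1 + C2*erfi(sqrt(3)*z/4)


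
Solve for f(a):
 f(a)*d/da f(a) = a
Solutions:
 f(a) = -sqrt(C1 + a^2)
 f(a) = sqrt(C1 + a^2)


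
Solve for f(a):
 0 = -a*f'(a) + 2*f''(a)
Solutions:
 f(a) = C1 + C2*erfi(a/2)


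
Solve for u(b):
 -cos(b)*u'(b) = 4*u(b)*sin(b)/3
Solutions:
 u(b) = C1*cos(b)^(4/3)


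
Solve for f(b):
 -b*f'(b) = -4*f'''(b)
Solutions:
 f(b) = C1 + Integral(C2*airyai(2^(1/3)*b/2) + C3*airybi(2^(1/3)*b/2), b)


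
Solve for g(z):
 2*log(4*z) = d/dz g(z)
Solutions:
 g(z) = C1 + 2*z*log(z) - 2*z + z*log(16)


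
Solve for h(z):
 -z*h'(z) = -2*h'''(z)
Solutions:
 h(z) = C1 + Integral(C2*airyai(2^(2/3)*z/2) + C3*airybi(2^(2/3)*z/2), z)


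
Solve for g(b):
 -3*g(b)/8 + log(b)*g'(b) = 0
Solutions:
 g(b) = C1*exp(3*li(b)/8)


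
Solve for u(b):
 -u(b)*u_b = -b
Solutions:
 u(b) = -sqrt(C1 + b^2)
 u(b) = sqrt(C1 + b^2)


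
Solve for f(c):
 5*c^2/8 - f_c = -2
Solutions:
 f(c) = C1 + 5*c^3/24 + 2*c


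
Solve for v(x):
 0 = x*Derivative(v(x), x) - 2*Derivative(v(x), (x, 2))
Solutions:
 v(x) = C1 + C2*erfi(x/2)


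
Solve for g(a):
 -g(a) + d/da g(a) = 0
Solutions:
 g(a) = C1*exp(a)


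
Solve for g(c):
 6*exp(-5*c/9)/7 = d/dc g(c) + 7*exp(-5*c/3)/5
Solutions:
 g(c) = C1 + 21*exp(-5*c/3)/25 - 54*exp(-5*c/9)/35


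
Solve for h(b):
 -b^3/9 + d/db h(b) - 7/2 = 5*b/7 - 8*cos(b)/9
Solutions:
 h(b) = C1 + b^4/36 + 5*b^2/14 + 7*b/2 - 8*sin(b)/9


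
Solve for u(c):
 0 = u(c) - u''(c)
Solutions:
 u(c) = C1*exp(-c) + C2*exp(c)


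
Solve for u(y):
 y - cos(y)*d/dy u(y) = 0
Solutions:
 u(y) = C1 + Integral(y/cos(y), y)


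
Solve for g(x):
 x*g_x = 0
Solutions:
 g(x) = C1


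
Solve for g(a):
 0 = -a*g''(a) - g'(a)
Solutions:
 g(a) = C1 + C2*log(a)


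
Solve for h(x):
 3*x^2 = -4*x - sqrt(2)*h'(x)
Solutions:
 h(x) = C1 - sqrt(2)*x^3/2 - sqrt(2)*x^2


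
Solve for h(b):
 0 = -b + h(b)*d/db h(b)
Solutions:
 h(b) = -sqrt(C1 + b^2)
 h(b) = sqrt(C1 + b^2)


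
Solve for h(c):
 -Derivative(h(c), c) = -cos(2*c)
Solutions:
 h(c) = C1 + sin(2*c)/2


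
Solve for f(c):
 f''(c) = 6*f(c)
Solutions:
 f(c) = C1*exp(-sqrt(6)*c) + C2*exp(sqrt(6)*c)


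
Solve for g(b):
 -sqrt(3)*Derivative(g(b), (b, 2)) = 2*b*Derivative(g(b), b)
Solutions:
 g(b) = C1 + C2*erf(3^(3/4)*b/3)


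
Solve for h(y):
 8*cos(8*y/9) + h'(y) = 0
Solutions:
 h(y) = C1 - 9*sin(8*y/9)


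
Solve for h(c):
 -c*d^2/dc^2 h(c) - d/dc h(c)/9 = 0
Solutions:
 h(c) = C1 + C2*c^(8/9)


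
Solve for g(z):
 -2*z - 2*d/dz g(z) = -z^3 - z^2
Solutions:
 g(z) = C1 + z^4/8 + z^3/6 - z^2/2


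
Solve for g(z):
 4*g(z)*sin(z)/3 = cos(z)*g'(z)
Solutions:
 g(z) = C1/cos(z)^(4/3)


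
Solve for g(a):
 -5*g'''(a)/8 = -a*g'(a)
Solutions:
 g(a) = C1 + Integral(C2*airyai(2*5^(2/3)*a/5) + C3*airybi(2*5^(2/3)*a/5), a)


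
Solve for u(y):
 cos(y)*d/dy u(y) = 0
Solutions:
 u(y) = C1


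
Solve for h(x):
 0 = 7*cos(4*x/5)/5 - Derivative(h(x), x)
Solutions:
 h(x) = C1 + 7*sin(4*x/5)/4


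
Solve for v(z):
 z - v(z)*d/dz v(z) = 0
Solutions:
 v(z) = -sqrt(C1 + z^2)
 v(z) = sqrt(C1 + z^2)


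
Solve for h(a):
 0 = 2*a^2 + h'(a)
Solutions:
 h(a) = C1 - 2*a^3/3


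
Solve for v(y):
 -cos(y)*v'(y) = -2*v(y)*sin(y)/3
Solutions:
 v(y) = C1/cos(y)^(2/3)


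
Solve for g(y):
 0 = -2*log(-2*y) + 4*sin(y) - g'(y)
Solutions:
 g(y) = C1 - 2*y*log(-y) - 2*y*log(2) + 2*y - 4*cos(y)


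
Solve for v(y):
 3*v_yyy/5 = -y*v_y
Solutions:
 v(y) = C1 + Integral(C2*airyai(-3^(2/3)*5^(1/3)*y/3) + C3*airybi(-3^(2/3)*5^(1/3)*y/3), y)


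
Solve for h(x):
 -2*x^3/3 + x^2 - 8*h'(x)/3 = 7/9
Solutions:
 h(x) = C1 - x^4/16 + x^3/8 - 7*x/24


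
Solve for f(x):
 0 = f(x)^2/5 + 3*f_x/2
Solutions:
 f(x) = 15/(C1 + 2*x)


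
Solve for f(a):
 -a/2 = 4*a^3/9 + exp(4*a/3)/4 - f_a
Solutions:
 f(a) = C1 + a^4/9 + a^2/4 + 3*exp(4*a/3)/16


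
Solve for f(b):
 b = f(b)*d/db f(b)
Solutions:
 f(b) = -sqrt(C1 + b^2)
 f(b) = sqrt(C1 + b^2)


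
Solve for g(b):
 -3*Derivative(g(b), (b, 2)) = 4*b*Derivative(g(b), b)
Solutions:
 g(b) = C1 + C2*erf(sqrt(6)*b/3)


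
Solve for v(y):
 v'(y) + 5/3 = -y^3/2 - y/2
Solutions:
 v(y) = C1 - y^4/8 - y^2/4 - 5*y/3


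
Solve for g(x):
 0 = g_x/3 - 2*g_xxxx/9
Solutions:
 g(x) = C1 + C4*exp(2^(2/3)*3^(1/3)*x/2) + (C2*sin(2^(2/3)*3^(5/6)*x/4) + C3*cos(2^(2/3)*3^(5/6)*x/4))*exp(-2^(2/3)*3^(1/3)*x/4)


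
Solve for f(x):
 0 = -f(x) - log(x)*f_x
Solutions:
 f(x) = C1*exp(-li(x))


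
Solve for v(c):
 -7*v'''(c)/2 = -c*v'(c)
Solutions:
 v(c) = C1 + Integral(C2*airyai(2^(1/3)*7^(2/3)*c/7) + C3*airybi(2^(1/3)*7^(2/3)*c/7), c)


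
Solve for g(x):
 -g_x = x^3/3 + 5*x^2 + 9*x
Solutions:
 g(x) = C1 - x^4/12 - 5*x^3/3 - 9*x^2/2


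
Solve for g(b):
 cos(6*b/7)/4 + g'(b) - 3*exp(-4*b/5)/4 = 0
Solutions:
 g(b) = C1 - 7*sin(6*b/7)/24 - 15*exp(-4*b/5)/16


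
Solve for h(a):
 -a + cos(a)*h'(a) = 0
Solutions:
 h(a) = C1 + Integral(a/cos(a), a)


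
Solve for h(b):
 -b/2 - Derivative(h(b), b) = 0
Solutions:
 h(b) = C1 - b^2/4


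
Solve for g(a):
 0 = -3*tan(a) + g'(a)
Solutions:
 g(a) = C1 - 3*log(cos(a))


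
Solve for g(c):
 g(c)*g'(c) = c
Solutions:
 g(c) = -sqrt(C1 + c^2)
 g(c) = sqrt(C1 + c^2)


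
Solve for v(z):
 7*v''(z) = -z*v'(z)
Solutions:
 v(z) = C1 + C2*erf(sqrt(14)*z/14)


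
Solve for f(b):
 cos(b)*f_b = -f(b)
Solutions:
 f(b) = C1*sqrt(sin(b) - 1)/sqrt(sin(b) + 1)


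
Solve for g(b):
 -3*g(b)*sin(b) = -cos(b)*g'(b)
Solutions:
 g(b) = C1/cos(b)^3


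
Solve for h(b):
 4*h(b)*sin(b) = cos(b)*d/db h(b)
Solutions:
 h(b) = C1/cos(b)^4


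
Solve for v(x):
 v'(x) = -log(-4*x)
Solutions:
 v(x) = C1 - x*log(-x) + x*(1 - 2*log(2))


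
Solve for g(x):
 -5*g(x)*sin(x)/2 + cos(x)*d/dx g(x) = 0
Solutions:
 g(x) = C1/cos(x)^(5/2)


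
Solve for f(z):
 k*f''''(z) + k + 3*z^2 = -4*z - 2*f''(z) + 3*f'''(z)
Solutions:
 f(z) = C1 + C2*z + C3*exp(z*(3 - sqrt(9 - 8*k))/(2*k)) + C4*exp(z*(sqrt(9 - 8*k) + 3)/(2*k)) - z^4/8 - 13*z^3/12 + z^2*(4*k - 39)/8


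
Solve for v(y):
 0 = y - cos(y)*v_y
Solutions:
 v(y) = C1 + Integral(y/cos(y), y)


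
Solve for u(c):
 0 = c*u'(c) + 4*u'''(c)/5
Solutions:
 u(c) = C1 + Integral(C2*airyai(-10^(1/3)*c/2) + C3*airybi(-10^(1/3)*c/2), c)


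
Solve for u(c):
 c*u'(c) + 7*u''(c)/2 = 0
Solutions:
 u(c) = C1 + C2*erf(sqrt(7)*c/7)


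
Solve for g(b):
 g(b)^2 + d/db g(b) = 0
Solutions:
 g(b) = 1/(C1 + b)


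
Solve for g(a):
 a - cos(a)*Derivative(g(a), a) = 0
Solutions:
 g(a) = C1 + Integral(a/cos(a), a)


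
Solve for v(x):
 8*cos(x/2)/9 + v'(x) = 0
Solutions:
 v(x) = C1 - 16*sin(x/2)/9


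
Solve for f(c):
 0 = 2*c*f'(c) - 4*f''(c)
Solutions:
 f(c) = C1 + C2*erfi(c/2)


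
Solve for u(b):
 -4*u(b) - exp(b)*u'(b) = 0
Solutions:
 u(b) = C1*exp(4*exp(-b))


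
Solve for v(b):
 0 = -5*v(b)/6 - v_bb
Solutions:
 v(b) = C1*sin(sqrt(30)*b/6) + C2*cos(sqrt(30)*b/6)
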